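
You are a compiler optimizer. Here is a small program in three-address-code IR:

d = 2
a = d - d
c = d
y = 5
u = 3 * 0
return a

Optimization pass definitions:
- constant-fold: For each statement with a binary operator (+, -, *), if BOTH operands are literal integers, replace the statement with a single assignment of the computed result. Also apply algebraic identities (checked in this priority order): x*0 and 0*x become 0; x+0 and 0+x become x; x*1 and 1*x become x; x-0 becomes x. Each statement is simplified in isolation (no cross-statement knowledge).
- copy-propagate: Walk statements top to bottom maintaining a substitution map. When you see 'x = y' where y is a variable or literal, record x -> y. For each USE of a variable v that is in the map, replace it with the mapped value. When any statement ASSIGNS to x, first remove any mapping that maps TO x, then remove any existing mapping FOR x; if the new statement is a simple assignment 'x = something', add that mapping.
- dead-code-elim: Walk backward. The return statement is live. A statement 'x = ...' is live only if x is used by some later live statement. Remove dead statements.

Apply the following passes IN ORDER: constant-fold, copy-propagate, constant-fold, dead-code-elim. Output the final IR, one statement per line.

Answer: a = 0
return a

Derivation:
Initial IR:
  d = 2
  a = d - d
  c = d
  y = 5
  u = 3 * 0
  return a
After constant-fold (6 stmts):
  d = 2
  a = d - d
  c = d
  y = 5
  u = 0
  return a
After copy-propagate (6 stmts):
  d = 2
  a = 2 - 2
  c = 2
  y = 5
  u = 0
  return a
After constant-fold (6 stmts):
  d = 2
  a = 0
  c = 2
  y = 5
  u = 0
  return a
After dead-code-elim (2 stmts):
  a = 0
  return a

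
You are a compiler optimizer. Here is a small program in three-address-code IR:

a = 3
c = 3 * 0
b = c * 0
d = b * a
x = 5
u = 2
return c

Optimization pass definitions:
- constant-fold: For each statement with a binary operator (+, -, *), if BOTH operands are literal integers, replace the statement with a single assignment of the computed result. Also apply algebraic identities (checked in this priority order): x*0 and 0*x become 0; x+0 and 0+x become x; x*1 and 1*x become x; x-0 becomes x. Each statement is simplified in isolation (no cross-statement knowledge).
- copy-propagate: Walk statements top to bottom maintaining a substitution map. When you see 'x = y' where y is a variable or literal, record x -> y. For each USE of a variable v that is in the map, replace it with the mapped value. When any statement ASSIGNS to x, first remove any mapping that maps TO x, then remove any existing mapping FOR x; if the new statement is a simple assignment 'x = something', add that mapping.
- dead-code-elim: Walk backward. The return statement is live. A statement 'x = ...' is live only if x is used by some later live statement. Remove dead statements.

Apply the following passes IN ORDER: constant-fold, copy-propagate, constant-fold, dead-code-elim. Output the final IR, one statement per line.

Initial IR:
  a = 3
  c = 3 * 0
  b = c * 0
  d = b * a
  x = 5
  u = 2
  return c
After constant-fold (7 stmts):
  a = 3
  c = 0
  b = 0
  d = b * a
  x = 5
  u = 2
  return c
After copy-propagate (7 stmts):
  a = 3
  c = 0
  b = 0
  d = 0 * 3
  x = 5
  u = 2
  return 0
After constant-fold (7 stmts):
  a = 3
  c = 0
  b = 0
  d = 0
  x = 5
  u = 2
  return 0
After dead-code-elim (1 stmts):
  return 0

Answer: return 0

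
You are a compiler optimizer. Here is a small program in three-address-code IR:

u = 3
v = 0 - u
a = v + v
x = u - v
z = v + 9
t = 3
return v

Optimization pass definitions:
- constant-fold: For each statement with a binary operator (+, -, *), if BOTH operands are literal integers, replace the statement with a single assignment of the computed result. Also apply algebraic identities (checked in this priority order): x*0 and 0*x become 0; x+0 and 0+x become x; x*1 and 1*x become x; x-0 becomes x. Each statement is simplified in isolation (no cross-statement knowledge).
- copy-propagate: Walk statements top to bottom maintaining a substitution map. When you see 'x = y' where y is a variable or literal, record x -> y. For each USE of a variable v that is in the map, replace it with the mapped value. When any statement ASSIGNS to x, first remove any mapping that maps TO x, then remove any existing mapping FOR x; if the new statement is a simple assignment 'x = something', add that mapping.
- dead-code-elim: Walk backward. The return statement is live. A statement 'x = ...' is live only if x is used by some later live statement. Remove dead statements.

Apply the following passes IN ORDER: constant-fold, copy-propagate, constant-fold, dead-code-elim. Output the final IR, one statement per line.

Initial IR:
  u = 3
  v = 0 - u
  a = v + v
  x = u - v
  z = v + 9
  t = 3
  return v
After constant-fold (7 stmts):
  u = 3
  v = 0 - u
  a = v + v
  x = u - v
  z = v + 9
  t = 3
  return v
After copy-propagate (7 stmts):
  u = 3
  v = 0 - 3
  a = v + v
  x = 3 - v
  z = v + 9
  t = 3
  return v
After constant-fold (7 stmts):
  u = 3
  v = -3
  a = v + v
  x = 3 - v
  z = v + 9
  t = 3
  return v
After dead-code-elim (2 stmts):
  v = -3
  return v

Answer: v = -3
return v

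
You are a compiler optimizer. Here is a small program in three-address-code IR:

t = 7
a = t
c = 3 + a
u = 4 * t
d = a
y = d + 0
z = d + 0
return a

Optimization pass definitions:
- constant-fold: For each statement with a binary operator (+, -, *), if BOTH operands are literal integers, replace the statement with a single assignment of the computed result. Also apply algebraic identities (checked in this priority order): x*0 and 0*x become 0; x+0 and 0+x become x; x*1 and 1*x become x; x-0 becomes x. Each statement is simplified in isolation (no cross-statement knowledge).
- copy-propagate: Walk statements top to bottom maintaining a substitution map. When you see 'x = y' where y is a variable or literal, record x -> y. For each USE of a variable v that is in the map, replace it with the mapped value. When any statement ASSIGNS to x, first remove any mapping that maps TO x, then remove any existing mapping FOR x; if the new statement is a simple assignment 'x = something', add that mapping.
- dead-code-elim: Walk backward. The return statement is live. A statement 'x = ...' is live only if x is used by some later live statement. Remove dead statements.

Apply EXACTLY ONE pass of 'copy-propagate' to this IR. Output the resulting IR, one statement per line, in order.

Applying copy-propagate statement-by-statement:
  [1] t = 7  (unchanged)
  [2] a = t  -> a = 7
  [3] c = 3 + a  -> c = 3 + 7
  [4] u = 4 * t  -> u = 4 * 7
  [5] d = a  -> d = 7
  [6] y = d + 0  -> y = 7 + 0
  [7] z = d + 0  -> z = 7 + 0
  [8] return a  -> return 7
Result (8 stmts):
  t = 7
  a = 7
  c = 3 + 7
  u = 4 * 7
  d = 7
  y = 7 + 0
  z = 7 + 0
  return 7

Answer: t = 7
a = 7
c = 3 + 7
u = 4 * 7
d = 7
y = 7 + 0
z = 7 + 0
return 7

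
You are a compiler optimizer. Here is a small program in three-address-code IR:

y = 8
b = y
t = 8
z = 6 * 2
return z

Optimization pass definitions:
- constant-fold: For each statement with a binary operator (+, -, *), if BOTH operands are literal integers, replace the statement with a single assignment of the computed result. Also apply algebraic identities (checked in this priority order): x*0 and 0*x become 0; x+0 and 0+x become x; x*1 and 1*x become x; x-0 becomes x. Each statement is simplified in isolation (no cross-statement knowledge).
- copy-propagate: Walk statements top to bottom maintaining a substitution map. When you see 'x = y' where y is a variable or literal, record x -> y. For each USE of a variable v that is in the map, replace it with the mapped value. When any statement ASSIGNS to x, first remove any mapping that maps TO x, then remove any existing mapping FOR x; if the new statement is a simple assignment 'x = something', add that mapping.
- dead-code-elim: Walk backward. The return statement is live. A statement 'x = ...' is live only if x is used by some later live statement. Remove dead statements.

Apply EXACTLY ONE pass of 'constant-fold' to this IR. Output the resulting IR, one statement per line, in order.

Applying constant-fold statement-by-statement:
  [1] y = 8  (unchanged)
  [2] b = y  (unchanged)
  [3] t = 8  (unchanged)
  [4] z = 6 * 2  -> z = 12
  [5] return z  (unchanged)
Result (5 stmts):
  y = 8
  b = y
  t = 8
  z = 12
  return z

Answer: y = 8
b = y
t = 8
z = 12
return z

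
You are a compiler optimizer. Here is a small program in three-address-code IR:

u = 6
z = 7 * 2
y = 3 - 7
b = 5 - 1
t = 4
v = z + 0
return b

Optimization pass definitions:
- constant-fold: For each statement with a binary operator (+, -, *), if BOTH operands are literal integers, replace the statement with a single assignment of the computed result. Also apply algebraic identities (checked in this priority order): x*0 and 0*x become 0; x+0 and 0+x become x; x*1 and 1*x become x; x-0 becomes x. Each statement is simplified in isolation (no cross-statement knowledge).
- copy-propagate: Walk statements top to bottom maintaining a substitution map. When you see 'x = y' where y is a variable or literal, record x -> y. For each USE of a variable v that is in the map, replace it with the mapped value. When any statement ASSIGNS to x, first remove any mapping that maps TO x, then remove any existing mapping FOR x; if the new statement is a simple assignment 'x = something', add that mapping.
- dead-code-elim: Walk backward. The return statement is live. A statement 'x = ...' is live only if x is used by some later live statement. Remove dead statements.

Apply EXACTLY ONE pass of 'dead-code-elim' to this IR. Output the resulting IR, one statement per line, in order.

Applying dead-code-elim statement-by-statement:
  [7] return b  -> KEEP (return); live=['b']
  [6] v = z + 0  -> DEAD (v not live)
  [5] t = 4  -> DEAD (t not live)
  [4] b = 5 - 1  -> KEEP; live=[]
  [3] y = 3 - 7  -> DEAD (y not live)
  [2] z = 7 * 2  -> DEAD (z not live)
  [1] u = 6  -> DEAD (u not live)
Result (2 stmts):
  b = 5 - 1
  return b

Answer: b = 5 - 1
return b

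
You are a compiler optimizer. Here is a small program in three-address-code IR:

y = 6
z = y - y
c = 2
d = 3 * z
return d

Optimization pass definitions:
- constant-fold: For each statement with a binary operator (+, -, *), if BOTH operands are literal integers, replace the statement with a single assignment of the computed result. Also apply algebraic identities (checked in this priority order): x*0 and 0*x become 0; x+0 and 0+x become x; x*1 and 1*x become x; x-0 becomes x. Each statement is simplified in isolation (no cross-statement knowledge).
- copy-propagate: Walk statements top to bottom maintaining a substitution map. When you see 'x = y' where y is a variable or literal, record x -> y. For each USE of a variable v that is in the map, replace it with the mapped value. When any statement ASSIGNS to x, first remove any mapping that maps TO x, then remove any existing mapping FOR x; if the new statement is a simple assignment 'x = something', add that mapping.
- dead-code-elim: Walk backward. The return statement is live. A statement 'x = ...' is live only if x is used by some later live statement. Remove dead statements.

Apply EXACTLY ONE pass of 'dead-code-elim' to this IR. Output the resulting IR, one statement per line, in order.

Answer: y = 6
z = y - y
d = 3 * z
return d

Derivation:
Applying dead-code-elim statement-by-statement:
  [5] return d  -> KEEP (return); live=['d']
  [4] d = 3 * z  -> KEEP; live=['z']
  [3] c = 2  -> DEAD (c not live)
  [2] z = y - y  -> KEEP; live=['y']
  [1] y = 6  -> KEEP; live=[]
Result (4 stmts):
  y = 6
  z = y - y
  d = 3 * z
  return d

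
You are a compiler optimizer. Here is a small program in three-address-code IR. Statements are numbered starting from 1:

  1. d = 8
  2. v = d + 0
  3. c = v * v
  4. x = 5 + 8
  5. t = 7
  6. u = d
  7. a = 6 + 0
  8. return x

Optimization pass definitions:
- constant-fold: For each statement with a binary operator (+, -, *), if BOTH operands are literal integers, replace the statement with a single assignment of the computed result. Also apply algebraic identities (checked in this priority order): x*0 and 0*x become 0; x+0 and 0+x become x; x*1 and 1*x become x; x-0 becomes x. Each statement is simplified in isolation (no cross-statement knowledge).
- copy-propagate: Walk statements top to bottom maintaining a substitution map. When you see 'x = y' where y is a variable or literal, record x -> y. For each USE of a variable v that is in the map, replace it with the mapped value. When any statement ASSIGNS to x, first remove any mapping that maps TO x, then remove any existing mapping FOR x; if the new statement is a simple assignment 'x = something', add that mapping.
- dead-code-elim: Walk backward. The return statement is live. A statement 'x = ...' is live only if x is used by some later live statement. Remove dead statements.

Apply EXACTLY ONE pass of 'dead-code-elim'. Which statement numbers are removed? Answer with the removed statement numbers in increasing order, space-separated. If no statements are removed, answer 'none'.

Answer: 1 2 3 5 6 7

Derivation:
Backward liveness scan:
Stmt 1 'd = 8': DEAD (d not in live set [])
Stmt 2 'v = d + 0': DEAD (v not in live set [])
Stmt 3 'c = v * v': DEAD (c not in live set [])
Stmt 4 'x = 5 + 8': KEEP (x is live); live-in = []
Stmt 5 't = 7': DEAD (t not in live set ['x'])
Stmt 6 'u = d': DEAD (u not in live set ['x'])
Stmt 7 'a = 6 + 0': DEAD (a not in live set ['x'])
Stmt 8 'return x': KEEP (return); live-in = ['x']
Removed statement numbers: [1, 2, 3, 5, 6, 7]
Surviving IR:
  x = 5 + 8
  return x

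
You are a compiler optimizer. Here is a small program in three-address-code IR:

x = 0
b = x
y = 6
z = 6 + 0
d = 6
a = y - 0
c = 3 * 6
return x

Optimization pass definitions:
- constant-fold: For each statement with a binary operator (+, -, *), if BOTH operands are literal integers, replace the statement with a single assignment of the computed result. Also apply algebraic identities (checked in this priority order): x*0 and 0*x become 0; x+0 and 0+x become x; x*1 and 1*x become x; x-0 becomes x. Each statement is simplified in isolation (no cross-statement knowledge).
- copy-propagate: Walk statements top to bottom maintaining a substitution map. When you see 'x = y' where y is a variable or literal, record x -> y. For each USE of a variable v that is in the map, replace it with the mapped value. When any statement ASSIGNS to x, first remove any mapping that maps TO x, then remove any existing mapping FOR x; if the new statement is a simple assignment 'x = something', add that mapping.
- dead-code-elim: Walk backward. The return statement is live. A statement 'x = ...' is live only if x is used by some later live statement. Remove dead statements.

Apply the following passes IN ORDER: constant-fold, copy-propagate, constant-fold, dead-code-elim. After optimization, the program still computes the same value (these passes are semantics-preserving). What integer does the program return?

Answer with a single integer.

Initial IR:
  x = 0
  b = x
  y = 6
  z = 6 + 0
  d = 6
  a = y - 0
  c = 3 * 6
  return x
After constant-fold (8 stmts):
  x = 0
  b = x
  y = 6
  z = 6
  d = 6
  a = y
  c = 18
  return x
After copy-propagate (8 stmts):
  x = 0
  b = 0
  y = 6
  z = 6
  d = 6
  a = 6
  c = 18
  return 0
After constant-fold (8 stmts):
  x = 0
  b = 0
  y = 6
  z = 6
  d = 6
  a = 6
  c = 18
  return 0
After dead-code-elim (1 stmts):
  return 0
Evaluate:
  x = 0  =>  x = 0
  b = x  =>  b = 0
  y = 6  =>  y = 6
  z = 6 + 0  =>  z = 6
  d = 6  =>  d = 6
  a = y - 0  =>  a = 6
  c = 3 * 6  =>  c = 18
  return x = 0

Answer: 0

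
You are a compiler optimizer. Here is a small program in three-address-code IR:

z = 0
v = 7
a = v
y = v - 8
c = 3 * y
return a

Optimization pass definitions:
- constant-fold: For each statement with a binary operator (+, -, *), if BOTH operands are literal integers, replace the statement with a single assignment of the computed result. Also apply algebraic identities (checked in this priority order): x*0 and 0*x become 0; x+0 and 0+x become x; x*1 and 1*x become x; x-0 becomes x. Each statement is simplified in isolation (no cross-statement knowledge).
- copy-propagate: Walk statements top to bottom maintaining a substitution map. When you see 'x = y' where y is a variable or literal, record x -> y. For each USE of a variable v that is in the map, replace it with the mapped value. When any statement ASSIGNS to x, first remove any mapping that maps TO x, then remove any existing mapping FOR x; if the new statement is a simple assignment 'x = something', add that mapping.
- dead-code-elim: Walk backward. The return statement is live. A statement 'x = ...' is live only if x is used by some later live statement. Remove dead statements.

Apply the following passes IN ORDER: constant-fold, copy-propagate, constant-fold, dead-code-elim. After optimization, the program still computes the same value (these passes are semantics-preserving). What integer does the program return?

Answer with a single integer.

Answer: 7

Derivation:
Initial IR:
  z = 0
  v = 7
  a = v
  y = v - 8
  c = 3 * y
  return a
After constant-fold (6 stmts):
  z = 0
  v = 7
  a = v
  y = v - 8
  c = 3 * y
  return a
After copy-propagate (6 stmts):
  z = 0
  v = 7
  a = 7
  y = 7 - 8
  c = 3 * y
  return 7
After constant-fold (6 stmts):
  z = 0
  v = 7
  a = 7
  y = -1
  c = 3 * y
  return 7
After dead-code-elim (1 stmts):
  return 7
Evaluate:
  z = 0  =>  z = 0
  v = 7  =>  v = 7
  a = v  =>  a = 7
  y = v - 8  =>  y = -1
  c = 3 * y  =>  c = -3
  return a = 7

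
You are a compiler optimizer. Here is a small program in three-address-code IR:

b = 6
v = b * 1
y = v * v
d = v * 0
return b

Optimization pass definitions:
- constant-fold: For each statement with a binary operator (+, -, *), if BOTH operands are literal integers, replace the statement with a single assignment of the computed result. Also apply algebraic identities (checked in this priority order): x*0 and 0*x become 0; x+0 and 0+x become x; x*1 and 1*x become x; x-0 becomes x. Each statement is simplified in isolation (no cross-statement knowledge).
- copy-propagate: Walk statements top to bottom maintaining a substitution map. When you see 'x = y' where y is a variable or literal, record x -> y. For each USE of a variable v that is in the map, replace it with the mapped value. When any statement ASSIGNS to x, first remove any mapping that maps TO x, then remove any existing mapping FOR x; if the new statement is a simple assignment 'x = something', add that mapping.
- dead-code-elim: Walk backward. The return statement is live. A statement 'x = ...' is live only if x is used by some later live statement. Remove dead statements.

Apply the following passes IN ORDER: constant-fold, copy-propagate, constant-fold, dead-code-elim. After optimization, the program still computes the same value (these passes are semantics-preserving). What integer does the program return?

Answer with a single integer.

Answer: 6

Derivation:
Initial IR:
  b = 6
  v = b * 1
  y = v * v
  d = v * 0
  return b
After constant-fold (5 stmts):
  b = 6
  v = b
  y = v * v
  d = 0
  return b
After copy-propagate (5 stmts):
  b = 6
  v = 6
  y = 6 * 6
  d = 0
  return 6
After constant-fold (5 stmts):
  b = 6
  v = 6
  y = 36
  d = 0
  return 6
After dead-code-elim (1 stmts):
  return 6
Evaluate:
  b = 6  =>  b = 6
  v = b * 1  =>  v = 6
  y = v * v  =>  y = 36
  d = v * 0  =>  d = 0
  return b = 6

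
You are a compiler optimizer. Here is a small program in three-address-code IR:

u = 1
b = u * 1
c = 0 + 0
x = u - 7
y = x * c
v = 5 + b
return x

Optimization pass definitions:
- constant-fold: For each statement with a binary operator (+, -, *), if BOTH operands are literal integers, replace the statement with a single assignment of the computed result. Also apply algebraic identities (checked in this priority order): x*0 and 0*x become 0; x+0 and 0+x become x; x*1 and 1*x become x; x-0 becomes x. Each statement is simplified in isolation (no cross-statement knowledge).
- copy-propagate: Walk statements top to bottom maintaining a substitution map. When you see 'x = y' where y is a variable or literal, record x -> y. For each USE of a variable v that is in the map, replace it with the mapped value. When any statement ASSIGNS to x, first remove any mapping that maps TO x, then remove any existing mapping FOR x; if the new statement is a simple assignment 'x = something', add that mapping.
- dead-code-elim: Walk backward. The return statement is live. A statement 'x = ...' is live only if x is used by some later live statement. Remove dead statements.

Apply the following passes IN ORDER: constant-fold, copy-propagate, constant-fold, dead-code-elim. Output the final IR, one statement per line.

Initial IR:
  u = 1
  b = u * 1
  c = 0 + 0
  x = u - 7
  y = x * c
  v = 5 + b
  return x
After constant-fold (7 stmts):
  u = 1
  b = u
  c = 0
  x = u - 7
  y = x * c
  v = 5 + b
  return x
After copy-propagate (7 stmts):
  u = 1
  b = 1
  c = 0
  x = 1 - 7
  y = x * 0
  v = 5 + 1
  return x
After constant-fold (7 stmts):
  u = 1
  b = 1
  c = 0
  x = -6
  y = 0
  v = 6
  return x
After dead-code-elim (2 stmts):
  x = -6
  return x

Answer: x = -6
return x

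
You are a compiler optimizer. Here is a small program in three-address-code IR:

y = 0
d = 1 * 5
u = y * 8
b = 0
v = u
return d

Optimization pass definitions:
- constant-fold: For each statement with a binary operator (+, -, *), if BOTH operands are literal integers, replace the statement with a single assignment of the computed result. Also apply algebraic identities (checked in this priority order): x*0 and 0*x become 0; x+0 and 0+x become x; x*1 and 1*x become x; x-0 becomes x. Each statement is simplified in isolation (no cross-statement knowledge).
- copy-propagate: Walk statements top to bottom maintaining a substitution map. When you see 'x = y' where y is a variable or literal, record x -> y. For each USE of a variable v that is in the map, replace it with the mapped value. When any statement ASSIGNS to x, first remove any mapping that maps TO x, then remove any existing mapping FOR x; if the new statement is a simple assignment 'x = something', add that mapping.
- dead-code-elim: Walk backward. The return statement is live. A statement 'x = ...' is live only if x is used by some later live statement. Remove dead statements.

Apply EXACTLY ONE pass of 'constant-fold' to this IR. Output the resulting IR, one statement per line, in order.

Applying constant-fold statement-by-statement:
  [1] y = 0  (unchanged)
  [2] d = 1 * 5  -> d = 5
  [3] u = y * 8  (unchanged)
  [4] b = 0  (unchanged)
  [5] v = u  (unchanged)
  [6] return d  (unchanged)
Result (6 stmts):
  y = 0
  d = 5
  u = y * 8
  b = 0
  v = u
  return d

Answer: y = 0
d = 5
u = y * 8
b = 0
v = u
return d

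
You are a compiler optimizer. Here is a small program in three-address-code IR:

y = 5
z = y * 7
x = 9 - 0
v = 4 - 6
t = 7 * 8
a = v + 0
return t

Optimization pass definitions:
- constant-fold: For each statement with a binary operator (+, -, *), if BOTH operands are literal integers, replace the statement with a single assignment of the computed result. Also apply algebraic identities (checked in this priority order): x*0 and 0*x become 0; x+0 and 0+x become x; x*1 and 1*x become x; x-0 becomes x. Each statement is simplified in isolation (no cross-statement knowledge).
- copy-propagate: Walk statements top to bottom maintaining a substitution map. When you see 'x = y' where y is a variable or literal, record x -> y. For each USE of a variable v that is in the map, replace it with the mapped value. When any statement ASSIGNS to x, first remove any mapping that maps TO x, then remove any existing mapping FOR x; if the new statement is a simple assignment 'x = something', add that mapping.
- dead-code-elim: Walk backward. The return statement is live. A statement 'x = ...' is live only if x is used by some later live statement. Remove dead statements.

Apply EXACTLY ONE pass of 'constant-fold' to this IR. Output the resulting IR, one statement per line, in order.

Applying constant-fold statement-by-statement:
  [1] y = 5  (unchanged)
  [2] z = y * 7  (unchanged)
  [3] x = 9 - 0  -> x = 9
  [4] v = 4 - 6  -> v = -2
  [5] t = 7 * 8  -> t = 56
  [6] a = v + 0  -> a = v
  [7] return t  (unchanged)
Result (7 stmts):
  y = 5
  z = y * 7
  x = 9
  v = -2
  t = 56
  a = v
  return t

Answer: y = 5
z = y * 7
x = 9
v = -2
t = 56
a = v
return t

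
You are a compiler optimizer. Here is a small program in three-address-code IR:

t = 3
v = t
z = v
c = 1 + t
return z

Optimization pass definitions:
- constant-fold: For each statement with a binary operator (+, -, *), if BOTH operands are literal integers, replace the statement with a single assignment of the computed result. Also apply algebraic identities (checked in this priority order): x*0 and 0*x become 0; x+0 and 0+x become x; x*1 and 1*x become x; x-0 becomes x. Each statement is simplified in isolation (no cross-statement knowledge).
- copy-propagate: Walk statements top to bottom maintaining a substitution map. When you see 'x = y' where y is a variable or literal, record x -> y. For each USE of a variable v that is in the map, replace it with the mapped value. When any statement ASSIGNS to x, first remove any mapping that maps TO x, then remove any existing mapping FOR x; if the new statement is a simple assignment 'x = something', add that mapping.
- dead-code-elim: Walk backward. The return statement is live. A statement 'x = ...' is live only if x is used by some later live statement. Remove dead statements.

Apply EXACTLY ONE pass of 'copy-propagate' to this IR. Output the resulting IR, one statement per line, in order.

Answer: t = 3
v = 3
z = 3
c = 1 + 3
return 3

Derivation:
Applying copy-propagate statement-by-statement:
  [1] t = 3  (unchanged)
  [2] v = t  -> v = 3
  [3] z = v  -> z = 3
  [4] c = 1 + t  -> c = 1 + 3
  [5] return z  -> return 3
Result (5 stmts):
  t = 3
  v = 3
  z = 3
  c = 1 + 3
  return 3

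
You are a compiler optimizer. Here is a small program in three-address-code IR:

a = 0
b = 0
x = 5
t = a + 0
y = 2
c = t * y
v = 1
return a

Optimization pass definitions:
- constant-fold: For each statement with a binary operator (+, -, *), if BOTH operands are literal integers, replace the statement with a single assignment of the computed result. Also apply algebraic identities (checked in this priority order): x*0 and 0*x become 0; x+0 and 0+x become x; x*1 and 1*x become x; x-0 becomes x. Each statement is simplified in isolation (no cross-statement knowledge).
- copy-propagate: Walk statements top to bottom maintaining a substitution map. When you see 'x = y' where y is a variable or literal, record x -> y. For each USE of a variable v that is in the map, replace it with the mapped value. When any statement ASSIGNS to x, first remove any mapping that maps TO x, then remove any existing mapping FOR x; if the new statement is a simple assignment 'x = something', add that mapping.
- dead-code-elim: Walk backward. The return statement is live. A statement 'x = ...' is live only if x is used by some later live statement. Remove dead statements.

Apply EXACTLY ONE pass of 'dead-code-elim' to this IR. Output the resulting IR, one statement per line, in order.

Answer: a = 0
return a

Derivation:
Applying dead-code-elim statement-by-statement:
  [8] return a  -> KEEP (return); live=['a']
  [7] v = 1  -> DEAD (v not live)
  [6] c = t * y  -> DEAD (c not live)
  [5] y = 2  -> DEAD (y not live)
  [4] t = a + 0  -> DEAD (t not live)
  [3] x = 5  -> DEAD (x not live)
  [2] b = 0  -> DEAD (b not live)
  [1] a = 0  -> KEEP; live=[]
Result (2 stmts):
  a = 0
  return a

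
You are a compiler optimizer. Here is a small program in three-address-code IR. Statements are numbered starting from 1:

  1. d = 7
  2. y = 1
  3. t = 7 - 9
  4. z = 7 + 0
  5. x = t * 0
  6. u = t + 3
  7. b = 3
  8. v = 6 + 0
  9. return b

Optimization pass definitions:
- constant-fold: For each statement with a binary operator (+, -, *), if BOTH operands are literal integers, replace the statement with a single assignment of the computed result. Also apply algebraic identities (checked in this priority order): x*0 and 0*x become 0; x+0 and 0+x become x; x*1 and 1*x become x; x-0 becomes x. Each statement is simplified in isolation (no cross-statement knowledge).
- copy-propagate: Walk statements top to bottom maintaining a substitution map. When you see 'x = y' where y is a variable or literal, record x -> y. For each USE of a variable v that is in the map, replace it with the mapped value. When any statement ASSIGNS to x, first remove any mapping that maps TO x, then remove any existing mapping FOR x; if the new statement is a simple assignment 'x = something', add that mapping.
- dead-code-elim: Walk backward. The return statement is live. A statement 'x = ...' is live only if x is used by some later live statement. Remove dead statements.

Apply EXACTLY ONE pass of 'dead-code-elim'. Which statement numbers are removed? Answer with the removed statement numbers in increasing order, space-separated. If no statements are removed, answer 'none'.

Backward liveness scan:
Stmt 1 'd = 7': DEAD (d not in live set [])
Stmt 2 'y = 1': DEAD (y not in live set [])
Stmt 3 't = 7 - 9': DEAD (t not in live set [])
Stmt 4 'z = 7 + 0': DEAD (z not in live set [])
Stmt 5 'x = t * 0': DEAD (x not in live set [])
Stmt 6 'u = t + 3': DEAD (u not in live set [])
Stmt 7 'b = 3': KEEP (b is live); live-in = []
Stmt 8 'v = 6 + 0': DEAD (v not in live set ['b'])
Stmt 9 'return b': KEEP (return); live-in = ['b']
Removed statement numbers: [1, 2, 3, 4, 5, 6, 8]
Surviving IR:
  b = 3
  return b

Answer: 1 2 3 4 5 6 8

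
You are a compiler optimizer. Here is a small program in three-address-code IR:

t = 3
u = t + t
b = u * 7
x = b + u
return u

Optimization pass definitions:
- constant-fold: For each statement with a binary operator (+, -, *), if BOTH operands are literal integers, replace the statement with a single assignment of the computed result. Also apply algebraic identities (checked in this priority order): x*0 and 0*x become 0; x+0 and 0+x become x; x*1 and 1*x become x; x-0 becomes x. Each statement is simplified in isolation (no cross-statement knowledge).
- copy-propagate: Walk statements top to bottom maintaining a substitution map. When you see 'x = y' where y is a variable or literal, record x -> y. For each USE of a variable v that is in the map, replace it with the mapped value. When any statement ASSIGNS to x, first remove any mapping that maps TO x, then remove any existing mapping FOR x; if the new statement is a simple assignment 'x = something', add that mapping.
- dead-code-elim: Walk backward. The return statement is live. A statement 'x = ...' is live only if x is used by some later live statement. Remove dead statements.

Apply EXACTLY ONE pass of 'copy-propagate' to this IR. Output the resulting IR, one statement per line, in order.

Applying copy-propagate statement-by-statement:
  [1] t = 3  (unchanged)
  [2] u = t + t  -> u = 3 + 3
  [3] b = u * 7  (unchanged)
  [4] x = b + u  (unchanged)
  [5] return u  (unchanged)
Result (5 stmts):
  t = 3
  u = 3 + 3
  b = u * 7
  x = b + u
  return u

Answer: t = 3
u = 3 + 3
b = u * 7
x = b + u
return u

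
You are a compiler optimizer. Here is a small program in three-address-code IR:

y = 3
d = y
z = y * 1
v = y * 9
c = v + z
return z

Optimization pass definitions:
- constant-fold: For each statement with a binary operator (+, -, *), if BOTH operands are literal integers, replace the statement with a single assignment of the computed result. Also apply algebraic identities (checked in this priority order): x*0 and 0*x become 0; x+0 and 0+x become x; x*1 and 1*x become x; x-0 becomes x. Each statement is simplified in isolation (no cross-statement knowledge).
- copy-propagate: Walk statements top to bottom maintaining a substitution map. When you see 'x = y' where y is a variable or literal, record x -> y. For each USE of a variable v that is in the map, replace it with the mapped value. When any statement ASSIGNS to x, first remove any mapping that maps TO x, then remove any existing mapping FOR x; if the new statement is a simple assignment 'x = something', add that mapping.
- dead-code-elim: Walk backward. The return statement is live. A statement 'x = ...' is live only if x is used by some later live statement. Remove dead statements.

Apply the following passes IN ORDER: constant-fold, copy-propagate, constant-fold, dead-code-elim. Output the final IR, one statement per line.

Initial IR:
  y = 3
  d = y
  z = y * 1
  v = y * 9
  c = v + z
  return z
After constant-fold (6 stmts):
  y = 3
  d = y
  z = y
  v = y * 9
  c = v + z
  return z
After copy-propagate (6 stmts):
  y = 3
  d = 3
  z = 3
  v = 3 * 9
  c = v + 3
  return 3
After constant-fold (6 stmts):
  y = 3
  d = 3
  z = 3
  v = 27
  c = v + 3
  return 3
After dead-code-elim (1 stmts):
  return 3

Answer: return 3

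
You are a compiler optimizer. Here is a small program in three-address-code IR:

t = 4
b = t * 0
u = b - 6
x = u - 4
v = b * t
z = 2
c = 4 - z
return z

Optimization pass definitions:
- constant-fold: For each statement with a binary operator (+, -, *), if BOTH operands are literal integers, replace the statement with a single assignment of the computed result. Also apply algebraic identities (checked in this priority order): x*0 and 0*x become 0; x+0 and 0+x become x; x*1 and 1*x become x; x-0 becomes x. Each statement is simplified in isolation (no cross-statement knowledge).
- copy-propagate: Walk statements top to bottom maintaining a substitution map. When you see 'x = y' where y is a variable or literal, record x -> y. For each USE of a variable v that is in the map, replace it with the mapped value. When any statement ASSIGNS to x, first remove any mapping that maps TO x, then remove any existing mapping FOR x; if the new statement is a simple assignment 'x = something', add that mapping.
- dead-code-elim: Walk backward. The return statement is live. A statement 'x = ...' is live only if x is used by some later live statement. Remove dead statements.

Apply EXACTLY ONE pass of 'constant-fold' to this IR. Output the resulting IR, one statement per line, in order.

Applying constant-fold statement-by-statement:
  [1] t = 4  (unchanged)
  [2] b = t * 0  -> b = 0
  [3] u = b - 6  (unchanged)
  [4] x = u - 4  (unchanged)
  [5] v = b * t  (unchanged)
  [6] z = 2  (unchanged)
  [7] c = 4 - z  (unchanged)
  [8] return z  (unchanged)
Result (8 stmts):
  t = 4
  b = 0
  u = b - 6
  x = u - 4
  v = b * t
  z = 2
  c = 4 - z
  return z

Answer: t = 4
b = 0
u = b - 6
x = u - 4
v = b * t
z = 2
c = 4 - z
return z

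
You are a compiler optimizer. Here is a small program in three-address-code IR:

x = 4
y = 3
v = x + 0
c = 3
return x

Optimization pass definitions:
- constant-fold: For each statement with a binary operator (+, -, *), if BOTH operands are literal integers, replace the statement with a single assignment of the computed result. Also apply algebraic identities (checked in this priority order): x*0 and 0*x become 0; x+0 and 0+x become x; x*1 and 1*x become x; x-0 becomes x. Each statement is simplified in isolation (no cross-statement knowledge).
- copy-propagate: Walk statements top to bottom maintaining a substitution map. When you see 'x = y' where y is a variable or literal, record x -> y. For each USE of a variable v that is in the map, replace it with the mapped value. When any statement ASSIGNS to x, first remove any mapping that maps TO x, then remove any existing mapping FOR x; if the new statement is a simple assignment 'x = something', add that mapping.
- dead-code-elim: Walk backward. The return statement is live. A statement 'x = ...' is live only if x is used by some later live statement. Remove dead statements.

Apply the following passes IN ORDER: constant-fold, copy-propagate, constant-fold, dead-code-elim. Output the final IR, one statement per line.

Answer: return 4

Derivation:
Initial IR:
  x = 4
  y = 3
  v = x + 0
  c = 3
  return x
After constant-fold (5 stmts):
  x = 4
  y = 3
  v = x
  c = 3
  return x
After copy-propagate (5 stmts):
  x = 4
  y = 3
  v = 4
  c = 3
  return 4
After constant-fold (5 stmts):
  x = 4
  y = 3
  v = 4
  c = 3
  return 4
After dead-code-elim (1 stmts):
  return 4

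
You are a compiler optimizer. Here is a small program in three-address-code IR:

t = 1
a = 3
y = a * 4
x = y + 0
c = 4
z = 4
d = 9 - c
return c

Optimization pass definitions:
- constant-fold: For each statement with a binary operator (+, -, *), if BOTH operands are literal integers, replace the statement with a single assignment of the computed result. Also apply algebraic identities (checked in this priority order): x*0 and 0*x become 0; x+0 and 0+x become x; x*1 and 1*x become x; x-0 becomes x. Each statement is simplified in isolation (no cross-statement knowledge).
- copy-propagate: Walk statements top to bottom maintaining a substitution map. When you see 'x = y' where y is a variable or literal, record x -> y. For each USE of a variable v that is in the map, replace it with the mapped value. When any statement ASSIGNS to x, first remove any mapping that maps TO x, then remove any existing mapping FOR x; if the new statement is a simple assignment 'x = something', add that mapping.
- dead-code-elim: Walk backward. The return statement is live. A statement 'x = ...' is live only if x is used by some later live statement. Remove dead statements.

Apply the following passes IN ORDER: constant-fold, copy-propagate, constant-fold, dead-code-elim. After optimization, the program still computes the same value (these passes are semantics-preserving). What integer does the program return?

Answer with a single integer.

Answer: 4

Derivation:
Initial IR:
  t = 1
  a = 3
  y = a * 4
  x = y + 0
  c = 4
  z = 4
  d = 9 - c
  return c
After constant-fold (8 stmts):
  t = 1
  a = 3
  y = a * 4
  x = y
  c = 4
  z = 4
  d = 9 - c
  return c
After copy-propagate (8 stmts):
  t = 1
  a = 3
  y = 3 * 4
  x = y
  c = 4
  z = 4
  d = 9 - 4
  return 4
After constant-fold (8 stmts):
  t = 1
  a = 3
  y = 12
  x = y
  c = 4
  z = 4
  d = 5
  return 4
After dead-code-elim (1 stmts):
  return 4
Evaluate:
  t = 1  =>  t = 1
  a = 3  =>  a = 3
  y = a * 4  =>  y = 12
  x = y + 0  =>  x = 12
  c = 4  =>  c = 4
  z = 4  =>  z = 4
  d = 9 - c  =>  d = 5
  return c = 4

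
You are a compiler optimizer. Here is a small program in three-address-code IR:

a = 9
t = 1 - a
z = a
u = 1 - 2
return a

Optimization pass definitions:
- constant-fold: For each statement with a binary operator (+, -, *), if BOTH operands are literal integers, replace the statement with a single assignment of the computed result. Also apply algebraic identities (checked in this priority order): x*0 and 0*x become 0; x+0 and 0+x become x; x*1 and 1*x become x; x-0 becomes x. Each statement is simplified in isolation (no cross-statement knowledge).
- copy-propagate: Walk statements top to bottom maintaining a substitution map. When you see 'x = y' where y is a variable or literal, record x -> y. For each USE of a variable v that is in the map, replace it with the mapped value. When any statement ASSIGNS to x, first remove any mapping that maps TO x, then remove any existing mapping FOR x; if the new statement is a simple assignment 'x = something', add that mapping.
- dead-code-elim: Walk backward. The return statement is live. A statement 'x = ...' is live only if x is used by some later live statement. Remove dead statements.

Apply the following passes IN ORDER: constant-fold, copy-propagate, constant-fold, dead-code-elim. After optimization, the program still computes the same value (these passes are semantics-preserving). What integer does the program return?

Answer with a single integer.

Initial IR:
  a = 9
  t = 1 - a
  z = a
  u = 1 - 2
  return a
After constant-fold (5 stmts):
  a = 9
  t = 1 - a
  z = a
  u = -1
  return a
After copy-propagate (5 stmts):
  a = 9
  t = 1 - 9
  z = 9
  u = -1
  return 9
After constant-fold (5 stmts):
  a = 9
  t = -8
  z = 9
  u = -1
  return 9
After dead-code-elim (1 stmts):
  return 9
Evaluate:
  a = 9  =>  a = 9
  t = 1 - a  =>  t = -8
  z = a  =>  z = 9
  u = 1 - 2  =>  u = -1
  return a = 9

Answer: 9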